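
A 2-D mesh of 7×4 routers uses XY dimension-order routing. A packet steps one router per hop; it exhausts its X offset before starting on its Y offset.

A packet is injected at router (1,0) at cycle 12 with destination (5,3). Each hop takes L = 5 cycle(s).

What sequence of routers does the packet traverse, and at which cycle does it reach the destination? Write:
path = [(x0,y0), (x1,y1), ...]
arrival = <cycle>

path = [(1,0), (2,0), (3,0), (4,0), (5,0), (5,1), (5,2), (5,3)]
arrival = 47

src (1,0)  cyc=12
E→(2,0)  cyc=17
E→(3,0)  cyc=22
E→(4,0)  cyc=27
E→(5,0)  cyc=32
N→(5,1)  cyc=37
N→(5,2)  cyc=42
N→(5,3)  cyc=47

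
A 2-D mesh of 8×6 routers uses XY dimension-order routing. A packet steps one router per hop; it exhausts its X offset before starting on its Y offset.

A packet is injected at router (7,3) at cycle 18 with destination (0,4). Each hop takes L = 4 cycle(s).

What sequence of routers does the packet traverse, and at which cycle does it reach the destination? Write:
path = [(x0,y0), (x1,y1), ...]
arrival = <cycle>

path = [(7,3), (6,3), (5,3), (4,3), (3,3), (2,3), (1,3), (0,3), (0,4)]
arrival = 50

  0. router=(7,3) cycle=18 (inject)
  1. router=(6,3) cycle=22 dir=W
  2. router=(5,3) cycle=26 dir=W
  3. router=(4,3) cycle=30 dir=W
  4. router=(3,3) cycle=34 dir=W
  5. router=(2,3) cycle=38 dir=W
  6. router=(1,3) cycle=42 dir=W
  7. router=(0,3) cycle=46 dir=W
  8. router=(0,4) cycle=50 dir=N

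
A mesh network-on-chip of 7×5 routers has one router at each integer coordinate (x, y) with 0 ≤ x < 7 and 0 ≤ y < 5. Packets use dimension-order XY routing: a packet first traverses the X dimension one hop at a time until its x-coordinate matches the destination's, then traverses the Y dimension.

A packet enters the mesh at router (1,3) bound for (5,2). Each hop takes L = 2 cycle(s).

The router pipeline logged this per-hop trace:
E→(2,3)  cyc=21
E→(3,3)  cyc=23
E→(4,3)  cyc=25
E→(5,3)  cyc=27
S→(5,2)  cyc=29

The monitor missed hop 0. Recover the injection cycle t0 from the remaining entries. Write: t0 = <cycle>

At hop 1 the cycle is 21; in general cyc_k = t0 + kL.
Subtract one hop: t0 = 21 − 2 = 19.

t0 = 19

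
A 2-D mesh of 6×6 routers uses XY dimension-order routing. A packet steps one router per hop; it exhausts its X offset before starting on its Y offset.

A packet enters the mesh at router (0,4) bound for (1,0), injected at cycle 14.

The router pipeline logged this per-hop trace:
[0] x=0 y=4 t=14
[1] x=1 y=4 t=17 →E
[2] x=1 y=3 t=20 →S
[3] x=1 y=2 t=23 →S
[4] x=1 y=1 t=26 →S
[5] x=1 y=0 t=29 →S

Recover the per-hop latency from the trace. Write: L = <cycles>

From hop 0 (14) to hop 1 (17): +3 cycles.
Per-hop latency L = Δcyc = 3.

L = 3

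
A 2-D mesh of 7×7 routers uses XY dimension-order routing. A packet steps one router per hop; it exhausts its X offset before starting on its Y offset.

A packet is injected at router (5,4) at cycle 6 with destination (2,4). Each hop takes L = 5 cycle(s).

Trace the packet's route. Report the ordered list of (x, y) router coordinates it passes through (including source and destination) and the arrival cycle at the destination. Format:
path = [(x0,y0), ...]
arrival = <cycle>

path = [(5,4), (4,4), (3,4), (2,4)]
arrival = 21

[0] x=5 y=4 t=6
[1] x=4 y=4 t=11 →W
[2] x=3 y=4 t=16 →W
[3] x=2 y=4 t=21 →W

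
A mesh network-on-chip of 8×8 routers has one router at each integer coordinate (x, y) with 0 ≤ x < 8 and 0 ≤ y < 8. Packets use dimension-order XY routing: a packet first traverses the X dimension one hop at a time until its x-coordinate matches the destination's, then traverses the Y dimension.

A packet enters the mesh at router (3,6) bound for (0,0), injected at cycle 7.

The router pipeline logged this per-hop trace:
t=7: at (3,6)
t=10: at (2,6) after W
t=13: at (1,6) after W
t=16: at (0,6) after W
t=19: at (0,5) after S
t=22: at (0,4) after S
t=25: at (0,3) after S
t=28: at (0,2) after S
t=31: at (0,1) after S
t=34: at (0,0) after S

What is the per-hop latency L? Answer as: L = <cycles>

cyc[1] − cyc[0] = 10 − 7 = 3.
Per-hop latency L = Δcyc = 3.

L = 3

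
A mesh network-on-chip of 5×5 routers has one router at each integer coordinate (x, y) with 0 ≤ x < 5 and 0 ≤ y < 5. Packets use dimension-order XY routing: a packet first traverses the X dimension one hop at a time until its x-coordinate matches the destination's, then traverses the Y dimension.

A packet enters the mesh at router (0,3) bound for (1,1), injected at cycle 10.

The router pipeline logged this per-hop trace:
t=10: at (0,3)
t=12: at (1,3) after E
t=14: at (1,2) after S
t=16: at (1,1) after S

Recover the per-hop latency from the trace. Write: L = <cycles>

Between hops 0 and 1 the cycle counter advances 12 − 10 = 2.
Each hop adds L, hence L = 2.

L = 2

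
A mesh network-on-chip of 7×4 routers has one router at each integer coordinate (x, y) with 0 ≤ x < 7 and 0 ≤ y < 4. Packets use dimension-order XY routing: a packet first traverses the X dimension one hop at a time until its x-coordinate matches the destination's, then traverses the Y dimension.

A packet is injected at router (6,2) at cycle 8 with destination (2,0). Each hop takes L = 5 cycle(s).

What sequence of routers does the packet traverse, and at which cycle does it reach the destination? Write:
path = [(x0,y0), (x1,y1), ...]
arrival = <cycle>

[0] x=6 y=2 t=8
[1] x=5 y=2 t=13 →W
[2] x=4 y=2 t=18 →W
[3] x=3 y=2 t=23 →W
[4] x=2 y=2 t=28 →W
[5] x=2 y=1 t=33 →S
[6] x=2 y=0 t=38 →S

path = [(6,2), (5,2), (4,2), (3,2), (2,2), (2,1), (2,0)]
arrival = 38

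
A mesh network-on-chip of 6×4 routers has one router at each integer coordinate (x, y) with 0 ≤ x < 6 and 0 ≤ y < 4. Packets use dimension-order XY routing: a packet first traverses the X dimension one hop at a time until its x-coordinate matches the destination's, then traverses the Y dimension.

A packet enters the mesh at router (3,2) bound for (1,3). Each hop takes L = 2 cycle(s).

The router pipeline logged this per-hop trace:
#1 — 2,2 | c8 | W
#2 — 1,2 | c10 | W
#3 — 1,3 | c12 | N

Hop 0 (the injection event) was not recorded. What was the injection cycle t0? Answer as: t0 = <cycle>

t0 = 6

cyc[1] = 8 and cyc[k] = t0 + k·L for every k.
t0 = cyc[1] − L = 8 − 2 = 6.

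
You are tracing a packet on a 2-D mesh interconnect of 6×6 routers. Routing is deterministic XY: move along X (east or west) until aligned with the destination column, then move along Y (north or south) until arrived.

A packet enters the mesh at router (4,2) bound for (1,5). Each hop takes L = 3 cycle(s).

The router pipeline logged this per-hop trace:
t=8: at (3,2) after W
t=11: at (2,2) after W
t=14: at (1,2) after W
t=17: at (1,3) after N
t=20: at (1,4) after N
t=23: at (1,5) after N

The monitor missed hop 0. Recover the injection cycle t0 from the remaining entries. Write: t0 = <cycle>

cyc[1] = 8 and cyc[k] = t0 + k·L for every k.
So t0 = 8 − 1·3 = 5.

t0 = 5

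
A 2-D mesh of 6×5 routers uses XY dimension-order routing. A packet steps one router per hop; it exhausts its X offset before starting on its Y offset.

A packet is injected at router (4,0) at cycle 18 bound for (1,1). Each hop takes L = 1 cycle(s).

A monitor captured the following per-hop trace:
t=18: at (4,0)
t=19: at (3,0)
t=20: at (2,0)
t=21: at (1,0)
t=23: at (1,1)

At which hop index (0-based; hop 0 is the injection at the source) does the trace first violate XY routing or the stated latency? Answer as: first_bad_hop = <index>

[1] (-1,+0) / 1c ⇒ ok
[2] (-1,+0) / 1c ⇒ ok
[3] (-1,+0) / 1c ⇒ ok
[4] (+0,+1) / 2c ⇒ BAD: Δcyc=2≠L

first_bad_hop = 4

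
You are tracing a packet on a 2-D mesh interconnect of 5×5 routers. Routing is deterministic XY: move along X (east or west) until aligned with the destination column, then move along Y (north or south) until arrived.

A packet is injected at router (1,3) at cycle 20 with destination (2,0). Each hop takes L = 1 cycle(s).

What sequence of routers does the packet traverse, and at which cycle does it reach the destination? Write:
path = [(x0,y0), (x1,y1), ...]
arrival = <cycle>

path = [(1,3), (2,3), (2,2), (2,1), (2,0)]
arrival = 24

hop 0: (1,3) @ cyc 20
hop 1: (2,3) @ cyc 21  [E]
hop 2: (2,2) @ cyc 22  [S]
hop 3: (2,1) @ cyc 23  [S]
hop 4: (2,0) @ cyc 24  [S]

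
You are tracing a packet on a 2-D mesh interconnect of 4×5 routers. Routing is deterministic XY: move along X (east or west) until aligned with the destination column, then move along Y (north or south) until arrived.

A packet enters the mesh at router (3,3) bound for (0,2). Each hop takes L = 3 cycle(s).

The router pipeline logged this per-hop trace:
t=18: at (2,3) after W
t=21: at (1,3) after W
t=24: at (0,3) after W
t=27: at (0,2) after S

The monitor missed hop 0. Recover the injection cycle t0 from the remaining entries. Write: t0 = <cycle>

The first recorded entry is hop 1 at cycle 18.
So t0 = 18 − 1·3 = 15.

t0 = 15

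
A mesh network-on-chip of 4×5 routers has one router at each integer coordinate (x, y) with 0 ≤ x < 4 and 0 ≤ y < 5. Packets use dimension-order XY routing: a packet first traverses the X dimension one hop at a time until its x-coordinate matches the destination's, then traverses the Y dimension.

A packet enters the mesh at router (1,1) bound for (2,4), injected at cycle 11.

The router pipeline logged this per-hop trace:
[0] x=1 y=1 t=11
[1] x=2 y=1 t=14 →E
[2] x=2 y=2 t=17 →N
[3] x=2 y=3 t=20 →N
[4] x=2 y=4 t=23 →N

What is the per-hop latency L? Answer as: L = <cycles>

L = 3

From hop 0 (11) to hop 1 (14): +3 cycles.
Per-hop latency L = Δcyc = 3.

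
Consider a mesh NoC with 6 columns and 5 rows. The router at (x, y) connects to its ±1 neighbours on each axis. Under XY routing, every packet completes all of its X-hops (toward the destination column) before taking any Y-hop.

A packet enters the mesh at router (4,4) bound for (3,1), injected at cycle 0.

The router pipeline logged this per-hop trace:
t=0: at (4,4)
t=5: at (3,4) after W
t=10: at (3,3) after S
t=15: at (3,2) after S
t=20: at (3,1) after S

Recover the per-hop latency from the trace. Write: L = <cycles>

Δcyc across hop 0→1: 5 − 0 = 5.
Each hop adds L, hence L = 5.

L = 5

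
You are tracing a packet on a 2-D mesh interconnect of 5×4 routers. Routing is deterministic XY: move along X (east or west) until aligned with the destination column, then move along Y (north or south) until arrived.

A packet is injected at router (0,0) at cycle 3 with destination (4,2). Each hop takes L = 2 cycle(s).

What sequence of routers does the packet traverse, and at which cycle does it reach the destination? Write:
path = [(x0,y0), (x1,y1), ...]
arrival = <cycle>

hop 0: (0,0) @ cyc 3
hop 1: (1,0) @ cyc 5  [E]
hop 2: (2,0) @ cyc 7  [E]
hop 3: (3,0) @ cyc 9  [E]
hop 4: (4,0) @ cyc 11  [E]
hop 5: (4,1) @ cyc 13  [N]
hop 6: (4,2) @ cyc 15  [N]

path = [(0,0), (1,0), (2,0), (3,0), (4,0), (4,1), (4,2)]
arrival = 15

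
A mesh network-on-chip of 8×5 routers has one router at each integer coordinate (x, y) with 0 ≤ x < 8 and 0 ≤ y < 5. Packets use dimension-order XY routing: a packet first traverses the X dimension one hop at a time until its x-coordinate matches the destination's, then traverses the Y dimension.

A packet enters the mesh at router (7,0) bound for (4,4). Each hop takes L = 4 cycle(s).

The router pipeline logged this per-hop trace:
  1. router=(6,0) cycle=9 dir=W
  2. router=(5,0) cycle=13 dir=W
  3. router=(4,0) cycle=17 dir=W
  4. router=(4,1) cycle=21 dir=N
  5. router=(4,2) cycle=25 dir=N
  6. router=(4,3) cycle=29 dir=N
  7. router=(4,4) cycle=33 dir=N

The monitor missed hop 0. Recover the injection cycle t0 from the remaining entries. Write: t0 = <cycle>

Hop 1 reached at cycle 9; hop k is at t0 + k·L.
So t0 = 9 − 1·4 = 5.

t0 = 5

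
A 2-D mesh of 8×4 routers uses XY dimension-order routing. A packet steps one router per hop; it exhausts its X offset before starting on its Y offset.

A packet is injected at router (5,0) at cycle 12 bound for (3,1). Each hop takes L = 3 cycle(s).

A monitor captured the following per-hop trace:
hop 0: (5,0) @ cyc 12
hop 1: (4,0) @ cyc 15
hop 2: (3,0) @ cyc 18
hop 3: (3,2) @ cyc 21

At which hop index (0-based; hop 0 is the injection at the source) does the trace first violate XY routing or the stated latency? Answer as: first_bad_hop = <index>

first_bad_hop = 3

check 1→ d=(-1,0) cyc+3: ok
check 2→ d=(-1,0) cyc+3: ok
check 3→ d=(0,2) cyc+3: BAD: non-unit step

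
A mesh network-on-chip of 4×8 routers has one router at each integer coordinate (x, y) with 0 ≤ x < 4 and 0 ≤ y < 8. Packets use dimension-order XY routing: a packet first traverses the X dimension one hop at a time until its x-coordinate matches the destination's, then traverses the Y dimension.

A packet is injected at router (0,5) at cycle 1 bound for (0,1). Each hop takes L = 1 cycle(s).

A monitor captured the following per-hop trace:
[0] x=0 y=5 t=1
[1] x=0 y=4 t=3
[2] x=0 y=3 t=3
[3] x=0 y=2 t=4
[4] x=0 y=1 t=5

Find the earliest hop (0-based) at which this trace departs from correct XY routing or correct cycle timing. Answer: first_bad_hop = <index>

first_bad_hop = 1

[1] (+0,-1) / 2c ⇒ BAD: Δcyc=2≠L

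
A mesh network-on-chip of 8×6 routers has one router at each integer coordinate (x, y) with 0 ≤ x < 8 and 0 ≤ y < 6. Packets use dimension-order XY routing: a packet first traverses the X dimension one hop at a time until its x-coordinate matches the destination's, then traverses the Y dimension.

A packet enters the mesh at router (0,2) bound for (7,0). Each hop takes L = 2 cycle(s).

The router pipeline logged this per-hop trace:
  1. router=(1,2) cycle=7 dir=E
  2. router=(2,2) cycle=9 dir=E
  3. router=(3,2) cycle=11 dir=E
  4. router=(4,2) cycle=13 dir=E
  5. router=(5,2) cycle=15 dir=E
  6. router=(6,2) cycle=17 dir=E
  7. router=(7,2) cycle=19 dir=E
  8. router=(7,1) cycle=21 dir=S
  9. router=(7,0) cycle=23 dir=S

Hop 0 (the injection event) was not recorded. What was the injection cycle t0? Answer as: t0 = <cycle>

t0 = 5

Hop 1 reached at cycle 7; hop k is at t0 + k·L.
Therefore t0 = 7 − L = 5.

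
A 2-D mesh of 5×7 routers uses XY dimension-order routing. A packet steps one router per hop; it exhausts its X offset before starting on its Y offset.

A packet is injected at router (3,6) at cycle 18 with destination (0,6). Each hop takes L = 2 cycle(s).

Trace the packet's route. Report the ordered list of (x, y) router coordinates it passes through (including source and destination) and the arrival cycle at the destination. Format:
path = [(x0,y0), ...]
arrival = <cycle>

path = [(3,6), (2,6), (1,6), (0,6)]
arrival = 24

  0. router=(3,6) cycle=18 (inject)
  1. router=(2,6) cycle=20 dir=W
  2. router=(1,6) cycle=22 dir=W
  3. router=(0,6) cycle=24 dir=W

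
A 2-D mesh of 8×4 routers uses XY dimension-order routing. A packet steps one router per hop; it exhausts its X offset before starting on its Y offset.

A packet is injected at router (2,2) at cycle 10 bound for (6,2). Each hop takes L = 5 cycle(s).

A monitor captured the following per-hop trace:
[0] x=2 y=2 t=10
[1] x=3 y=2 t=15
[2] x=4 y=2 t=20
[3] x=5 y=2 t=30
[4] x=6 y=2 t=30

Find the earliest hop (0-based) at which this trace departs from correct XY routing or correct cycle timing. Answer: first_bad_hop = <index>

first_bad_hop = 3

  1: Δx=+1 Δy=+0 Δt=5 [ok]
  2: Δx=+1 Δy=+0 Δt=5 [ok]
  3: Δx=+1 Δy=+0 Δt=10 [BAD: Δcyc=10≠L]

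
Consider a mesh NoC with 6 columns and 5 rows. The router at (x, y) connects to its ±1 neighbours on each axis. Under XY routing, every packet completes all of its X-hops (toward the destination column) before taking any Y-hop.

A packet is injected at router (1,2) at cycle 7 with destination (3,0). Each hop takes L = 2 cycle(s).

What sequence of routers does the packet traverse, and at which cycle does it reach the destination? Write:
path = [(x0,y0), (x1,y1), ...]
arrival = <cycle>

hop 0: (1,2) @ cyc 7
hop 1: (2,2) @ cyc 9  [E]
hop 2: (3,2) @ cyc 11  [E]
hop 3: (3,1) @ cyc 13  [S]
hop 4: (3,0) @ cyc 15  [S]

path = [(1,2), (2,2), (3,2), (3,1), (3,0)]
arrival = 15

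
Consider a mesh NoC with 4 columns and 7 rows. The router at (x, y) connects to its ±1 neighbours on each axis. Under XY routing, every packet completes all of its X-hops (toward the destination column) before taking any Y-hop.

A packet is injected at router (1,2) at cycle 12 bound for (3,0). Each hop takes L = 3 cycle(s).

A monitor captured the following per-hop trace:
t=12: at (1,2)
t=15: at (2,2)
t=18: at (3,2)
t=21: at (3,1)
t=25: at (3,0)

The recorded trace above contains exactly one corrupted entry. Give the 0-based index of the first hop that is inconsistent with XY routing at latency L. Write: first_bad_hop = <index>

first_bad_hop = 4

  1: Δx=+1 Δy=+0 Δt=3 [ok]
  2: Δx=+1 Δy=+0 Δt=3 [ok]
  3: Δx=+0 Δy=-1 Δt=3 [ok]
  4: Δx=+0 Δy=-1 Δt=4 [BAD: Δcyc=4≠L]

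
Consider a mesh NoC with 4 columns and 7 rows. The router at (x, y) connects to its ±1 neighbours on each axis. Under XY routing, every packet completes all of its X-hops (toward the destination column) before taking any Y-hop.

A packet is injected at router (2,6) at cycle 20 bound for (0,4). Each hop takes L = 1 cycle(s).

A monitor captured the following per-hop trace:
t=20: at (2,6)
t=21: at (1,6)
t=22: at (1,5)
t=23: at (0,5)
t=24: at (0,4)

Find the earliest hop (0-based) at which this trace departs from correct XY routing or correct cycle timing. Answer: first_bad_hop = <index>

first_bad_hop = 2

hop 1: step (-1,+0), +1 cyc — ok
hop 2: step (+0,-1), +1 cyc — BAD: Y-move but x=1≠0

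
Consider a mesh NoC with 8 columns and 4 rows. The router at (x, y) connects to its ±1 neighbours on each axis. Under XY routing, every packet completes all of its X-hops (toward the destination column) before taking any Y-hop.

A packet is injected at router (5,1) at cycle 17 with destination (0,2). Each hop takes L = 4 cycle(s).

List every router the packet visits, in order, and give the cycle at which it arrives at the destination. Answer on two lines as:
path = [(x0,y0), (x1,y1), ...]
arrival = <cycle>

[0] x=5 y=1 t=17
[1] x=4 y=1 t=21 →W
[2] x=3 y=1 t=25 →W
[3] x=2 y=1 t=29 →W
[4] x=1 y=1 t=33 →W
[5] x=0 y=1 t=37 →W
[6] x=0 y=2 t=41 →N

path = [(5,1), (4,1), (3,1), (2,1), (1,1), (0,1), (0,2)]
arrival = 41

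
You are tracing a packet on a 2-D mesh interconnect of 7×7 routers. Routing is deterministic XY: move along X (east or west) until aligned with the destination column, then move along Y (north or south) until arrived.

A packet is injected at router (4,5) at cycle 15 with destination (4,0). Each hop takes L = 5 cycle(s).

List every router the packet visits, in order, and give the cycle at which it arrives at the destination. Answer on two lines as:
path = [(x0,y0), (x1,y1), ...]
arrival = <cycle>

path = [(4,5), (4,4), (4,3), (4,2), (4,1), (4,0)]
arrival = 40

t=15: at (4,5)
t=20: at (4,4) after S
t=25: at (4,3) after S
t=30: at (4,2) after S
t=35: at (4,1) after S
t=40: at (4,0) after S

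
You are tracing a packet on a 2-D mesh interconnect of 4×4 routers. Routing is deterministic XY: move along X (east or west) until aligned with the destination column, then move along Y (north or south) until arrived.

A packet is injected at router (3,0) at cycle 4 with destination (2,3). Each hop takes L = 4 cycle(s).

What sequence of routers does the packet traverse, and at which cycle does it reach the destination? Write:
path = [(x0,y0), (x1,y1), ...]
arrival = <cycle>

src (3,0)  cyc=4
W→(2,0)  cyc=8
N→(2,1)  cyc=12
N→(2,2)  cyc=16
N→(2,3)  cyc=20

path = [(3,0), (2,0), (2,1), (2,2), (2,3)]
arrival = 20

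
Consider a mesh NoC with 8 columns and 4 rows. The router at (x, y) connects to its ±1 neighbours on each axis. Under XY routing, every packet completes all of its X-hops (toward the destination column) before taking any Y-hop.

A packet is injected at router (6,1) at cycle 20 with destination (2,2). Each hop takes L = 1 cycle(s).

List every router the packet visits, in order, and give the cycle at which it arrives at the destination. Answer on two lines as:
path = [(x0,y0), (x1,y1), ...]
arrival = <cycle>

path = [(6,1), (5,1), (4,1), (3,1), (2,1), (2,2)]
arrival = 25

  0. router=(6,1) cycle=20 (inject)
  1. router=(5,1) cycle=21 dir=W
  2. router=(4,1) cycle=22 dir=W
  3. router=(3,1) cycle=23 dir=W
  4. router=(2,1) cycle=24 dir=W
  5. router=(2,2) cycle=25 dir=N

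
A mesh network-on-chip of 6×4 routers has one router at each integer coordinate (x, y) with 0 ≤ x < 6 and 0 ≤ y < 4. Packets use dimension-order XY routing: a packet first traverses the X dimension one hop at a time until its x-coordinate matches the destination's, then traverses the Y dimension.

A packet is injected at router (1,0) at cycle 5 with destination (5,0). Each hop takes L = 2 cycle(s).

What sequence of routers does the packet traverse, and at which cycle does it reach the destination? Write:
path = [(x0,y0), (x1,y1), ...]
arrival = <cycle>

t=5: at (1,0)
t=7: at (2,0) after E
t=9: at (3,0) after E
t=11: at (4,0) after E
t=13: at (5,0) after E

path = [(1,0), (2,0), (3,0), (4,0), (5,0)]
arrival = 13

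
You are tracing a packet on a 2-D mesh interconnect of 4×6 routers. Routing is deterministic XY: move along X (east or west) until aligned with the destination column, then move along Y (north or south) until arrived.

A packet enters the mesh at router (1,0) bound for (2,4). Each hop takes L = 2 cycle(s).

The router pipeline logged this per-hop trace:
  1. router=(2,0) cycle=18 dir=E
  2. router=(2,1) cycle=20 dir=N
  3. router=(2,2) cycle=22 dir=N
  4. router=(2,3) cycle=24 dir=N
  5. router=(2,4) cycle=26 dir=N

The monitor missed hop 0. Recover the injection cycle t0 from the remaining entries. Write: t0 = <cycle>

The first recorded entry is hop 1 at cycle 18.
Therefore t0 = 18 − L = 16.

t0 = 16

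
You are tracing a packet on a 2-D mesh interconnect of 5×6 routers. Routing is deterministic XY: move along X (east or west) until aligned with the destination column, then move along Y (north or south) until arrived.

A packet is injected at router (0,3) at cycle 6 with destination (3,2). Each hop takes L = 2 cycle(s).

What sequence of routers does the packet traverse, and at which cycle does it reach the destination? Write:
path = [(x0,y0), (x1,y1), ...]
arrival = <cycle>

path = [(0,3), (1,3), (2,3), (3,3), (3,2)]
arrival = 14

  0. router=(0,3) cycle=6 (inject)
  1. router=(1,3) cycle=8 dir=E
  2. router=(2,3) cycle=10 dir=E
  3. router=(3,3) cycle=12 dir=E
  4. router=(3,2) cycle=14 dir=S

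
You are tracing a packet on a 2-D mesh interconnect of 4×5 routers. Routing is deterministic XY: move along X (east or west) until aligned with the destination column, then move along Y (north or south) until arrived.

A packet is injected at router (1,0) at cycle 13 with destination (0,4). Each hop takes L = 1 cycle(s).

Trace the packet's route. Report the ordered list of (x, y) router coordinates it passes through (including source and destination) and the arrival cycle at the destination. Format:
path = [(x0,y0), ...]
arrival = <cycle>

hop 0: (1,0) @ cyc 13
hop 1: (0,0) @ cyc 14  [W]
hop 2: (0,1) @ cyc 15  [N]
hop 3: (0,2) @ cyc 16  [N]
hop 4: (0,3) @ cyc 17  [N]
hop 5: (0,4) @ cyc 18  [N]

path = [(1,0), (0,0), (0,1), (0,2), (0,3), (0,4)]
arrival = 18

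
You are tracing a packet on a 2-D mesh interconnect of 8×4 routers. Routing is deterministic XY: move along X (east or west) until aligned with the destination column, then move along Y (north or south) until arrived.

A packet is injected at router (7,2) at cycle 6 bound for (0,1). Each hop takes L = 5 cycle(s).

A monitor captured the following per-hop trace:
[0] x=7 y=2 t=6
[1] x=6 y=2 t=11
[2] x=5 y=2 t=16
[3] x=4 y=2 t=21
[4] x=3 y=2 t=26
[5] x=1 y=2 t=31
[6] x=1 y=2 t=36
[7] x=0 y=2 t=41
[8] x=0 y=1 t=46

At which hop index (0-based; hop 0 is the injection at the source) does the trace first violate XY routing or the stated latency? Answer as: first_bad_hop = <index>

first_bad_hop = 5

check 1→ d=(-1,0) cyc+5: ok
check 2→ d=(-1,0) cyc+5: ok
check 3→ d=(-1,0) cyc+5: ok
check 4→ d=(-1,0) cyc+5: ok
check 5→ d=(-2,0) cyc+5: BAD: non-unit step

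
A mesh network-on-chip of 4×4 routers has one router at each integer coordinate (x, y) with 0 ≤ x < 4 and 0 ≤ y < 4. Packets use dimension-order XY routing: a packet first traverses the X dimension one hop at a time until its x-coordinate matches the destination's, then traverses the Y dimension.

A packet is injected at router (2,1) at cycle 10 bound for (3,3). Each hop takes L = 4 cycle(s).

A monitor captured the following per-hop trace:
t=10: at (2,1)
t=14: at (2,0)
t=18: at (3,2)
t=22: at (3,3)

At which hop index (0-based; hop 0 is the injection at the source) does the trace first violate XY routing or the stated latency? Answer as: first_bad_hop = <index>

[1] (+0,-1) / 4c ⇒ BAD: Y-move but x=2≠3

first_bad_hop = 1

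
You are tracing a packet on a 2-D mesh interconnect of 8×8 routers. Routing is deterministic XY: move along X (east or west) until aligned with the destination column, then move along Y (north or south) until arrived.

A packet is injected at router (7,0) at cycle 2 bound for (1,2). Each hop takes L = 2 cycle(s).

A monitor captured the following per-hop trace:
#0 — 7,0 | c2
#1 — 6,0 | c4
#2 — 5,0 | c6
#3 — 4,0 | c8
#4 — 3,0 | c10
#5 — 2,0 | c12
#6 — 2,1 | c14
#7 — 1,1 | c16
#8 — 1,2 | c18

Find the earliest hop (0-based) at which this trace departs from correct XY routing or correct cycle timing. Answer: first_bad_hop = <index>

  1: Δx=-1 Δy=+0 Δt=2 [ok]
  2: Δx=-1 Δy=+0 Δt=2 [ok]
  3: Δx=-1 Δy=+0 Δt=2 [ok]
  4: Δx=-1 Δy=+0 Δt=2 [ok]
  5: Δx=-1 Δy=+0 Δt=2 [ok]
  6: Δx=+0 Δy=+1 Δt=2 [BAD: Y-move but x=2≠1]

first_bad_hop = 6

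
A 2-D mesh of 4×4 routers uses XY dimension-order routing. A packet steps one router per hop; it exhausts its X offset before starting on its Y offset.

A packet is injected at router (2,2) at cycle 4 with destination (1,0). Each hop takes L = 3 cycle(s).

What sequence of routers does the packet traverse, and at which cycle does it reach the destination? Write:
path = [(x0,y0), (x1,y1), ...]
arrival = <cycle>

path = [(2,2), (1,2), (1,1), (1,0)]
arrival = 13

src (2,2)  cyc=4
W→(1,2)  cyc=7
S→(1,1)  cyc=10
S→(1,0)  cyc=13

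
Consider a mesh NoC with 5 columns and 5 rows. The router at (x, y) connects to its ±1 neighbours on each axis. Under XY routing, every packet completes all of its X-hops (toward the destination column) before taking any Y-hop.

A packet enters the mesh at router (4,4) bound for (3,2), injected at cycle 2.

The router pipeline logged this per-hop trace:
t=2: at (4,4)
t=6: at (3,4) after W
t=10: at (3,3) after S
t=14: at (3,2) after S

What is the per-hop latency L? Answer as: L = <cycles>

Between hops 0 and 1 the cycle counter advances 6 − 2 = 4.
That increment is L by definition: L = 4.

L = 4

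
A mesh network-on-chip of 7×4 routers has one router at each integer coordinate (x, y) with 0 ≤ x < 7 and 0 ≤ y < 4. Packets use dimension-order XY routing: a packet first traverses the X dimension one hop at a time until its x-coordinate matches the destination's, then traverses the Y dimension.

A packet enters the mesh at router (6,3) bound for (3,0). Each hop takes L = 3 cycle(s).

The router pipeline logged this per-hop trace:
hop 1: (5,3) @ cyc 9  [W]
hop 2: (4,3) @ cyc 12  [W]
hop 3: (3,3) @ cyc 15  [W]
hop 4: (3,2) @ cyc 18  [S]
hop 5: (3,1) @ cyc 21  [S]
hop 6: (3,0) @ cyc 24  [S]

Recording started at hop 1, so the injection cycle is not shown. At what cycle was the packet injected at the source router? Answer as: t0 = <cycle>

t0 = 6

The first recorded entry is hop 1 at cycle 9.
So t0 = 9 − 1·3 = 6.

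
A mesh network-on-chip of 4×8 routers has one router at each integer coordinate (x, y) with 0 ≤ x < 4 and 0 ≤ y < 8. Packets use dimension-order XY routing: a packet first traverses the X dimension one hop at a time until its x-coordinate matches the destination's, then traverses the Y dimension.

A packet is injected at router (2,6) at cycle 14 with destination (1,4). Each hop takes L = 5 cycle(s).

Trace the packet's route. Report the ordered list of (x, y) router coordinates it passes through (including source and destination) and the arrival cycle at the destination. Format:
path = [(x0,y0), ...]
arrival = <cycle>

t=14: at (2,6)
t=19: at (1,6) after W
t=24: at (1,5) after S
t=29: at (1,4) after S

path = [(2,6), (1,6), (1,5), (1,4)]
arrival = 29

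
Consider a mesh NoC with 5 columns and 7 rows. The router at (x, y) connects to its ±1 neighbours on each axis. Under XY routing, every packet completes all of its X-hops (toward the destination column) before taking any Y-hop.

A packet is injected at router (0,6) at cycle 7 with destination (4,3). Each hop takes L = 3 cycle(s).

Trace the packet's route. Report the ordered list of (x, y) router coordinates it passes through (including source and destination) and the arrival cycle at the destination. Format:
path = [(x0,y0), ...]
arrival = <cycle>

src (0,6)  cyc=7
E→(1,6)  cyc=10
E→(2,6)  cyc=13
E→(3,6)  cyc=16
E→(4,6)  cyc=19
S→(4,5)  cyc=22
S→(4,4)  cyc=25
S→(4,3)  cyc=28

path = [(0,6), (1,6), (2,6), (3,6), (4,6), (4,5), (4,4), (4,3)]
arrival = 28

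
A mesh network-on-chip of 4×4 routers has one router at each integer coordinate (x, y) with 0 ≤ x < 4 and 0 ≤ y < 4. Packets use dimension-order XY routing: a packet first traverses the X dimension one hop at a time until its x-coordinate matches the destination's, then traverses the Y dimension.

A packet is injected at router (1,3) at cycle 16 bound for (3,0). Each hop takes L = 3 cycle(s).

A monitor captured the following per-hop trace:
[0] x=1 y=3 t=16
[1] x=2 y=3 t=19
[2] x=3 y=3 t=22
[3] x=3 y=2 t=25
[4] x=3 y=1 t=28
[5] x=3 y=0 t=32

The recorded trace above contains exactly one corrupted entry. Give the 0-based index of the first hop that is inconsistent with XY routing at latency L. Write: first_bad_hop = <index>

[1] (+1,+0) / 3c ⇒ ok
[2] (+1,+0) / 3c ⇒ ok
[3] (+0,-1) / 3c ⇒ ok
[4] (+0,-1) / 3c ⇒ ok
[5] (+0,-1) / 4c ⇒ BAD: Δcyc=4≠L

first_bad_hop = 5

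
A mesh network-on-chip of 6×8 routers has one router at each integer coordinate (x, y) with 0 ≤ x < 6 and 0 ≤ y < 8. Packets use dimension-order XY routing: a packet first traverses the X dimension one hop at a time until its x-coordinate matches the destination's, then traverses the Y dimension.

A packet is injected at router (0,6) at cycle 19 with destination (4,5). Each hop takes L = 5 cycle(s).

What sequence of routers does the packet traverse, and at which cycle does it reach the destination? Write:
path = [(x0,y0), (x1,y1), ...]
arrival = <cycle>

path = [(0,6), (1,6), (2,6), (3,6), (4,6), (4,5)]
arrival = 44

  0. router=(0,6) cycle=19 (inject)
  1. router=(1,6) cycle=24 dir=E
  2. router=(2,6) cycle=29 dir=E
  3. router=(3,6) cycle=34 dir=E
  4. router=(4,6) cycle=39 dir=E
  5. router=(4,5) cycle=44 dir=S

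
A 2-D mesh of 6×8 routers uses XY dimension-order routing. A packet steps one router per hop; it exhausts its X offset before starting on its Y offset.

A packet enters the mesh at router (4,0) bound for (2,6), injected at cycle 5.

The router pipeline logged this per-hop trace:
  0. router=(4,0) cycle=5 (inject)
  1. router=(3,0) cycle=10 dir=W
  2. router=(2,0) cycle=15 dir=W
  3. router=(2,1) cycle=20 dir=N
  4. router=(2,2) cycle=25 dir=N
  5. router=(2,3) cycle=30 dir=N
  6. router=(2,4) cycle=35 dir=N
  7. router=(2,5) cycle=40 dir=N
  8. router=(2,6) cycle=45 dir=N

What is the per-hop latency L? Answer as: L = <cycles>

Between hops 0 and 1 the cycle counter advances 10 − 5 = 5.
One hop costs L cycles, so L = 5.

L = 5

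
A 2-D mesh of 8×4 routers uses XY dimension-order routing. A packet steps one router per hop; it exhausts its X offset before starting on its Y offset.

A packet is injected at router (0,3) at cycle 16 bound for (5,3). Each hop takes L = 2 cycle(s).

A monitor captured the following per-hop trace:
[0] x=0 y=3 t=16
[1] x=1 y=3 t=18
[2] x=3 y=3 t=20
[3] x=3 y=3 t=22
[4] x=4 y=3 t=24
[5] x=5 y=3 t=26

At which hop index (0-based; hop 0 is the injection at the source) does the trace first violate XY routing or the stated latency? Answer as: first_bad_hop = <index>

first_bad_hop = 2

[1] (+1,+0) / 2c ⇒ ok
[2] (+2,+0) / 2c ⇒ BAD: non-unit step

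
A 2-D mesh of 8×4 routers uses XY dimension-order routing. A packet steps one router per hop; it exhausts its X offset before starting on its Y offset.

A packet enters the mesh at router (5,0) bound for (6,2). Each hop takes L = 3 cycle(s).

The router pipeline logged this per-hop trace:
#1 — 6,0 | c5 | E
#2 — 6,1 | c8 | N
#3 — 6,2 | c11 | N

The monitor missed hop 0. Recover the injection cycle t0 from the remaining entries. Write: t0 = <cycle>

cyc[1] = 5 and cyc[k] = t0 + k·L for every k.
So t0 = 5 − 1·3 = 2.

t0 = 2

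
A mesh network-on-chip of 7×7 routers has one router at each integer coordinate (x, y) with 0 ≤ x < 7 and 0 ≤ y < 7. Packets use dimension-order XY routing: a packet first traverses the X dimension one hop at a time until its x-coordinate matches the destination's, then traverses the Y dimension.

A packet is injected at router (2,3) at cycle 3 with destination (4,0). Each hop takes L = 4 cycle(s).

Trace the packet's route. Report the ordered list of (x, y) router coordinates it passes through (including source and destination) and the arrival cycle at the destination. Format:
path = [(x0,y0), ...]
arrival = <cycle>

  0. router=(2,3) cycle=3 (inject)
  1. router=(3,3) cycle=7 dir=E
  2. router=(4,3) cycle=11 dir=E
  3. router=(4,2) cycle=15 dir=S
  4. router=(4,1) cycle=19 dir=S
  5. router=(4,0) cycle=23 dir=S

path = [(2,3), (3,3), (4,3), (4,2), (4,1), (4,0)]
arrival = 23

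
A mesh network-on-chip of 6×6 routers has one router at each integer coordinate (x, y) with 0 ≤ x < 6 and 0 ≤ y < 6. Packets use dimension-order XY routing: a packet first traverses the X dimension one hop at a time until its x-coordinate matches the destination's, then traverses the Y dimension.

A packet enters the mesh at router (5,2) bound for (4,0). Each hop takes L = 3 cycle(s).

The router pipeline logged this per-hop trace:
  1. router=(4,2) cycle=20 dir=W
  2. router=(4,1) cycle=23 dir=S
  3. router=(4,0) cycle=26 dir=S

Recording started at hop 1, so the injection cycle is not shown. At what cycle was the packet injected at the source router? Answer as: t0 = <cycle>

t0 = 17

The first recorded entry is hop 1 at cycle 20.
Subtract one hop: t0 = 20 − 3 = 17.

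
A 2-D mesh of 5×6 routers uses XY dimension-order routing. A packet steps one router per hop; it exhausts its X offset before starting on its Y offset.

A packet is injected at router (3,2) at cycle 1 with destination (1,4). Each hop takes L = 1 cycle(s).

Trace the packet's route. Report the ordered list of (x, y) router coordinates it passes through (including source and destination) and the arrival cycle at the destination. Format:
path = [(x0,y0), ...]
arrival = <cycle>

[0] x=3 y=2 t=1
[1] x=2 y=2 t=2 →W
[2] x=1 y=2 t=3 →W
[3] x=1 y=3 t=4 →N
[4] x=1 y=4 t=5 →N

path = [(3,2), (2,2), (1,2), (1,3), (1,4)]
arrival = 5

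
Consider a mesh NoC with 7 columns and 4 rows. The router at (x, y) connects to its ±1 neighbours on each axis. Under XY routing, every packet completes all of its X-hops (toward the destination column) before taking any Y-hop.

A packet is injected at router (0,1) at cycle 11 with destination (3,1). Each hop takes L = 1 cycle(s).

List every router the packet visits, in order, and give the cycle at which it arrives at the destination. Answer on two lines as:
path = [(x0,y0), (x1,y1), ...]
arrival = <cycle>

path = [(0,1), (1,1), (2,1), (3,1)]
arrival = 14

t=11: at (0,1)
t=12: at (1,1) after E
t=13: at (2,1) after E
t=14: at (3,1) after E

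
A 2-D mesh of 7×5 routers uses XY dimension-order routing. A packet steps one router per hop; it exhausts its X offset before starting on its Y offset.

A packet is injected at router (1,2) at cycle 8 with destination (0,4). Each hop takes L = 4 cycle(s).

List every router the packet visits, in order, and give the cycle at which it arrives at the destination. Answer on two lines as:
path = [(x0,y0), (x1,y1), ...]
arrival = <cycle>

path = [(1,2), (0,2), (0,3), (0,4)]
arrival = 20

hop 0: (1,2) @ cyc 8
hop 1: (0,2) @ cyc 12  [W]
hop 2: (0,3) @ cyc 16  [N]
hop 3: (0,4) @ cyc 20  [N]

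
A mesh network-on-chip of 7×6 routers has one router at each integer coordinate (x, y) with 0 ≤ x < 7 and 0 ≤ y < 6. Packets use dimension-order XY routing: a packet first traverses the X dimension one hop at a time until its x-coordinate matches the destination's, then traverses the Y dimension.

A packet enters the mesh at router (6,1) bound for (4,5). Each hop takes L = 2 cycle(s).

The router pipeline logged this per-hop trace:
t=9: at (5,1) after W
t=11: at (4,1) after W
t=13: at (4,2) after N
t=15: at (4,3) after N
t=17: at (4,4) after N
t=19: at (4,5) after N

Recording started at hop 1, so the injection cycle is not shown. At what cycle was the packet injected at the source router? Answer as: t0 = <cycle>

t0 = 7

cyc[1] = 9 and cyc[k] = t0 + k·L for every k.
Subtract one hop: t0 = 9 − 2 = 7.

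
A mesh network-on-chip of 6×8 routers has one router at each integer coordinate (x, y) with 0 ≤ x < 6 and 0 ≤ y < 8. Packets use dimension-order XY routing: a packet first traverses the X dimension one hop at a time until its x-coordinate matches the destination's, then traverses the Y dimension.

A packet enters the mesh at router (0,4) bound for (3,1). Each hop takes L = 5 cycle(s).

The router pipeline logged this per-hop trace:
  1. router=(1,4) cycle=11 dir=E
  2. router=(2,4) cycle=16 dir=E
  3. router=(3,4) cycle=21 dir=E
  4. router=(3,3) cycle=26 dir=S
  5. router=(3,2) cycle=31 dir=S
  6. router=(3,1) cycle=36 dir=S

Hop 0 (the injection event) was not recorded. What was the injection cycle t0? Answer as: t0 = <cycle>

Hop 1 reached at cycle 11; hop k is at t0 + k·L.
So t0 = 11 − 1·5 = 6.

t0 = 6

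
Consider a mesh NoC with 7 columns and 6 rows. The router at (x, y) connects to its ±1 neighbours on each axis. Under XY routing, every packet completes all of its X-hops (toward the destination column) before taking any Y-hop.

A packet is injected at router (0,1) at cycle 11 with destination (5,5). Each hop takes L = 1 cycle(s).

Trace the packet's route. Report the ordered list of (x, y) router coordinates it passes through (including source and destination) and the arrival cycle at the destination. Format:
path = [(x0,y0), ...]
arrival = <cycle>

path = [(0,1), (1,1), (2,1), (3,1), (4,1), (5,1), (5,2), (5,3), (5,4), (5,5)]
arrival = 20

src (0,1)  cyc=11
E→(1,1)  cyc=12
E→(2,1)  cyc=13
E→(3,1)  cyc=14
E→(4,1)  cyc=15
E→(5,1)  cyc=16
N→(5,2)  cyc=17
N→(5,3)  cyc=18
N→(5,4)  cyc=19
N→(5,5)  cyc=20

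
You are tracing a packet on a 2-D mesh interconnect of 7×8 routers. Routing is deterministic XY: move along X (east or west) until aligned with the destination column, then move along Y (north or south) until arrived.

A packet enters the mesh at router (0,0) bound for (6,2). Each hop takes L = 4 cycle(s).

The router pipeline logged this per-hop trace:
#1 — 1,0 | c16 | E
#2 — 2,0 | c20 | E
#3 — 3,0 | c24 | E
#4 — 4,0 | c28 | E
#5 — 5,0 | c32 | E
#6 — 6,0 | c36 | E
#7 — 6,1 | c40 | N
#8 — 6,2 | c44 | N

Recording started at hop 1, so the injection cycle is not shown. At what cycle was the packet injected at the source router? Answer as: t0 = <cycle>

cyc[1] = 16 and cyc[k] = t0 + k·L for every k.
t0 = cyc[1] − L = 16 − 4 = 12.

t0 = 12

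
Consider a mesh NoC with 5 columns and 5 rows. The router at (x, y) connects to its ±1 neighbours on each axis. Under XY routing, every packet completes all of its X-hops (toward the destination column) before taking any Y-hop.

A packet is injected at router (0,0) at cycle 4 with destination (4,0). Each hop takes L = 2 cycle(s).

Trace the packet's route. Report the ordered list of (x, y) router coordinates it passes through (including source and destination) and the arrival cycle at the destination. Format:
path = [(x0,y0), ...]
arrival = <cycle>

src (0,0)  cyc=4
E→(1,0)  cyc=6
E→(2,0)  cyc=8
E→(3,0)  cyc=10
E→(4,0)  cyc=12

path = [(0,0), (1,0), (2,0), (3,0), (4,0)]
arrival = 12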